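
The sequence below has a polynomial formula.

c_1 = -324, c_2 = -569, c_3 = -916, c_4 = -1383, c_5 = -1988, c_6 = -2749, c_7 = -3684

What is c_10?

-7713

Δ: -245 , -347 , -467 , -605 , -761 , -935
Δ²: -102 , -120 , -138 , -156 , -174
Δ³: -18 , -18 , -18 , -18
The third differences are constant (-18).
-174 − 18 = -192;  -935 − 192 = -1127;  -3684 − 1127 = -4811
-192 − 18 = -210;  -1127 − 210 = -1337;  -4811 − 1337 = -6148
-210 − 18 = -228;  -1337 − 228 = -1565;  -6148 − 1565 = -7713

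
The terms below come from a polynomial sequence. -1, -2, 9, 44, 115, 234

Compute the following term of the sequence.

D1: -1, 11, 35, 71, 119
D2: 12, 24, 36, 48
D3: 12, 12, 12
Third differences constant at 12.
48 + 12 = 60;  119 + 60 = 179;  234 + 179 = 413

413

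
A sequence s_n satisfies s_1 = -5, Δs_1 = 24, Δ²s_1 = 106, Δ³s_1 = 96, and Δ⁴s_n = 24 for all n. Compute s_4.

Build the table forward from the leading diagonal:
Fourth differences: 24  24  24  24
Third differences: 96  120  144  168
Second differences: 106  202  322  466
First differences: 24  130  332  654
s: -5  19  149  481

481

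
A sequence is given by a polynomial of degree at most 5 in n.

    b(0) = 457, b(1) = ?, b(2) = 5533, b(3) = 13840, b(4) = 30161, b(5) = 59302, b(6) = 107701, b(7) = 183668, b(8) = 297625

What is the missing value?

Using the last 7 terms:
D1: 8307  16321  29141  48399  75967  113957
D2: 8014  12820  19258  27568  37990
D3: 4806  6438  8310  10422
D4: 1632  1872  2112
D5: 240  240
Constant fifth difference = 240.
Extend backward: 1632 − 240 = 1392;  4806 − 1392 = 3414;  8014 − 3414 = 4600;  8307 − 4600 = 3707;  5533 − 3707 = 1826

1826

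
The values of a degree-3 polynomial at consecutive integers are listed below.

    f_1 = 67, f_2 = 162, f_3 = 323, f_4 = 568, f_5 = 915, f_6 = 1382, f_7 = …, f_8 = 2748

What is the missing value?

1987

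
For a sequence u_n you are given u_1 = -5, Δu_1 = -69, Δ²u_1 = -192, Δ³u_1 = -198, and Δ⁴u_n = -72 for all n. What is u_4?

Build the table forward from the leading diagonal:
Fourth differences: -72  -72  -72  -72
Third differences: -198  -270  -342  -414
Second differences: -192  -390  -660  -1002
First differences: -69  -261  -651  -1311
u: -5  -74  -335  -986

-986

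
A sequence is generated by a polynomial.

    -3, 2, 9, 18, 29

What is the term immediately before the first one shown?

-6

First differences: 5  7  9  11
Second differences: 2  2  2
The second differences are constant at 2.
Work back: 5 − 2 = 3;  -3 − 3 = -6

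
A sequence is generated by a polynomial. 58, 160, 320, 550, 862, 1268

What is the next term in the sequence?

1780

D1: 102  160  230  312  406
D2: 58  70  82  94
D3: 12  12  12
Third differences constant at 12.
94 + 12 = 106;  406 + 106 = 512;  1268 + 512 = 1780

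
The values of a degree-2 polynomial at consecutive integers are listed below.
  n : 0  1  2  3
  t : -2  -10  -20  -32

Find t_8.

-8  -10  -12
-2  -2
Constant second difference = -2, so extend:
-12 − 2 = -14;  -32 − 14 = -46
-14 − 2 = -16;  -46 − 16 = -62
-16 − 2 = -18;  -62 − 18 = -80
-18 − 2 = -20;  -80 − 20 = -100
-20 − 2 = -22;  -100 − 22 = -122

-122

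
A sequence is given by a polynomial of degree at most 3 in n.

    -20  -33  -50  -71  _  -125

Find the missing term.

-96

Using the first 4 terms:
D1: -13  -17  -21
D2: -4  -4
Constant second difference = -4.
Extend forward: -21 − 4 = -25;  -71 − 25 = -96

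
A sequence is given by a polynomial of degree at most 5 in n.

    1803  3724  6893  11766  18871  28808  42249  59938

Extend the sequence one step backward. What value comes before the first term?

746

First differences: 1921, 3169, 4873, 7105, 9937, 13441, 17689
Second differences: 1248, 1704, 2232, 2832, 3504, 4248
Third differences: 456, 528, 600, 672, 744
Fourth differences: 72, 72, 72, 72
The fourth differences are constant at 72.
Work back: 456 − 72 = 384;  1248 − 384 = 864;  1921 − 864 = 1057;  1803 − 1057 = 746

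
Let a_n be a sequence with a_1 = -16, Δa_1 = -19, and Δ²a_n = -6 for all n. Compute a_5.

Build the table forward from the leading diagonal:
Second differences: -6  -6  -6  -6  -6
First differences: -19  -25  -31  -37  -43
a: -16  -35  -60  -91  -128

-128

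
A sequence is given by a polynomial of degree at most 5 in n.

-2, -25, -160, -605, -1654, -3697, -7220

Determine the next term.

-12805

-23  -135  -445  -1049  -2043  -3523
-112  -310  -604  -994  -1480
-198  -294  -390  -486
-96  -96  -96
Constant fourth difference = -96, so extend:
-486 − 96 = -582;  -1480 − 582 = -2062;  -3523 − 2062 = -5585;  -7220 − 5585 = -12805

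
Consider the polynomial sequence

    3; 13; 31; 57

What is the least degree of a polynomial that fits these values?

2

D1: 10, 18, 26
D2: 8, 8
The second differences are constant, so the polynomial has degree 2.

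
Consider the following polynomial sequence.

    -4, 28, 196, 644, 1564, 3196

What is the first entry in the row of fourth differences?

Δ: 32, 168, 448, 920, 1632
Δ²: 136, 280, 472, 712
Δ³: 144, 192, 240
Δ⁴: 48, 48

48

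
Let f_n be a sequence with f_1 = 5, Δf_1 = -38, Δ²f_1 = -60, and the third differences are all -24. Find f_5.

-603

Build the table forward from the leading diagonal:
D3: -24, -24, -24, -24, -24
D2: -60, -84, -108, -132, -156
D1: -38, -98, -182, -290, -422
f: 5, -33, -131, -313, -603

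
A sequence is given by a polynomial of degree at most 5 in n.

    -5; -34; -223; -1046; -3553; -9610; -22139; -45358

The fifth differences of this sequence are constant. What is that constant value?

-240

First differences: -29, -189, -823, -2507, -6057, -12529, -23219
Second differences: -160, -634, -1684, -3550, -6472, -10690
Third differences: -474, -1050, -1866, -2922, -4218
Fourth differences: -576, -816, -1056, -1296
Fifth differences: -240, -240, -240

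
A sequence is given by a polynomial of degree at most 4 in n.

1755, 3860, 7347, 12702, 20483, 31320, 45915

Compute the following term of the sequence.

65042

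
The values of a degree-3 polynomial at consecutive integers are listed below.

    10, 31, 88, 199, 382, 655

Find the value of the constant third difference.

18

D1: 21, 57, 111, 183, 273
D2: 36, 54, 72, 90
D3: 18, 18, 18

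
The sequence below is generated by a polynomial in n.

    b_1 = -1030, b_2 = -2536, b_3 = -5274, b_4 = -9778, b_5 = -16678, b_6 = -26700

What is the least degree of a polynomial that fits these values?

4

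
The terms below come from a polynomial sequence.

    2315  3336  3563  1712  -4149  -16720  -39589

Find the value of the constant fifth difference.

-120

First differences: 1021, 227, -1851, -5861, -12571, -22869
Second differences: -794, -2078, -4010, -6710, -10298
Third differences: -1284, -1932, -2700, -3588
Fourth differences: -648, -768, -888
Fifth differences: -120, -120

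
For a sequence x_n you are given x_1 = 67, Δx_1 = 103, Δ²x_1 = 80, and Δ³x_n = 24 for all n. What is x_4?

Build the table forward from the leading diagonal:
D3: 24, 24, 24, 24
D2: 80, 104, 128, 152
D1: 103, 183, 287, 415
x: 67, 170, 353, 640

640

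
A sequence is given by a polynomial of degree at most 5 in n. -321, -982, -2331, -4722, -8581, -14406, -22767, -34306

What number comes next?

-49737

First differences: -661, -1349, -2391, -3859, -5825, -8361, -11539
Second differences: -688, -1042, -1468, -1966, -2536, -3178
Third differences: -354, -426, -498, -570, -642
Fourth differences: -72, -72, -72, -72
The fourth differences are constant (-72).
-642 − 72 = -714;  -3178 − 714 = -3892;  -11539 − 3892 = -15431;  -34306 − 15431 = -49737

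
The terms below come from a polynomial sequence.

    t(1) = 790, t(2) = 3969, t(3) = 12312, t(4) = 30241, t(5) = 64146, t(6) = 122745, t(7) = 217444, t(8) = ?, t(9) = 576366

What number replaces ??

362697

Using the first 7 terms:
First differences: 3179  8343  17929  33905  58599  94699
Second differences: 5164  9586  15976  24694  36100
Third differences: 4422  6390  8718  11406
Fourth differences: 1968  2328  2688
Fifth differences: 360  360
Constant fifth difference = 360.
Extend forward: 2688 + 360 = 3048;  11406 + 3048 = 14454;  36100 + 14454 = 50554;  94699 + 50554 = 145253;  217444 + 145253 = 362697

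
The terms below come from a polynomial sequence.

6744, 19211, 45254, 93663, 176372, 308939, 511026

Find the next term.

D1: 12467, 26043, 48409, 82709, 132567, 202087
D2: 13576, 22366, 34300, 49858, 69520
D3: 8790, 11934, 15558, 19662
D4: 3144, 3624, 4104
D5: 480, 480
Fifth differences constant at 480.
4104 + 480 = 4584;  19662 + 4584 = 24246;  69520 + 24246 = 93766;  202087 + 93766 = 295853;  511026 + 295853 = 806879

806879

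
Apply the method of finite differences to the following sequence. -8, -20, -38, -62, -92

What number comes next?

-12, -18, -24, -30
-6, -6, -6
The second differences are constant (-6).
-30 − 6 = -36;  -92 − 36 = -128

-128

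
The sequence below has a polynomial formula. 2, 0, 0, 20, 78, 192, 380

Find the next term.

D1: -2, 0, 20, 58, 114, 188
D2: 2, 20, 38, 56, 74
D3: 18, 18, 18, 18
Third differences constant at 18.
74 + 18 = 92;  188 + 92 = 280;  380 + 280 = 660

660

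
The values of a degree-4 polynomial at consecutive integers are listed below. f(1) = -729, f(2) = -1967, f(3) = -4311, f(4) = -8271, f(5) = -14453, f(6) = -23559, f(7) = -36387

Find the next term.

First differences: -1238, -2344, -3960, -6182, -9106, -12828
Second differences: -1106, -1616, -2222, -2924, -3722
Third differences: -510, -606, -702, -798
Fourth differences: -96, -96, -96
Constant fourth difference = -96, so extend:
-798 − 96 = -894;  -3722 − 894 = -4616;  -12828 − 4616 = -17444;  -36387 − 17444 = -53831

-53831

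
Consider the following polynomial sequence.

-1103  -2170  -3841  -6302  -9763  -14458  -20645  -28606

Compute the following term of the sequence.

-38647

First differences: -1067  -1671  -2461  -3461  -4695  -6187  -7961
Second differences: -604  -790  -1000  -1234  -1492  -1774
Third differences: -186  -210  -234  -258  -282
Fourth differences: -24  -24  -24  -24
Constant fourth difference = -24, so extend:
-282 − 24 = -306;  -1774 − 306 = -2080;  -7961 − 2080 = -10041;  -28606 − 10041 = -38647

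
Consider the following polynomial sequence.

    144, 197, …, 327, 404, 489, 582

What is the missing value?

Using the last 4 terms:
D1: 77, 85, 93
D2: 8, 8
Constant second difference = 8.
Extend backward: 77 − 8 = 69;  327 − 69 = 258

258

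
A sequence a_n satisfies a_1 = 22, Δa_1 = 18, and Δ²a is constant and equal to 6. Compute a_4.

Build the table forward from the leading diagonal:
Δ²: 6, 6, 6, 6
Δ: 18, 24, 30, 36
a: 22, 40, 64, 94

94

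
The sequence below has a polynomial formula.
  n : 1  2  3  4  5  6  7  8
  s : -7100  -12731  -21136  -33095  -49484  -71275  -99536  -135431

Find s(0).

-3559

First differences: -5631, -8405, -11959, -16389, -21791, -28261, -35895
Second differences: -2774, -3554, -4430, -5402, -6470, -7634
Third differences: -780, -876, -972, -1068, -1164
Fourth differences: -96, -96, -96, -96
The fourth differences are constant at -96.
Work back: -780 + 96 = -684;  -2774 + 684 = -2090;  -5631 + 2090 = -3541;  -7100 + 3541 = -3559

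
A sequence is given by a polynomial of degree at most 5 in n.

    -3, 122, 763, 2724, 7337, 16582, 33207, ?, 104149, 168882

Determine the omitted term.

60848

Using the first 7 terms:
First differences: 125  641  1961  4613  9245  16625
Second differences: 516  1320  2652  4632  7380
Third differences: 804  1332  1980  2748
Fourth differences: 528  648  768
Fifth differences: 120  120
Constant fifth difference = 120.
Extend forward: 768 + 120 = 888;  2748 + 888 = 3636;  7380 + 3636 = 11016;  16625 + 11016 = 27641;  33207 + 27641 = 60848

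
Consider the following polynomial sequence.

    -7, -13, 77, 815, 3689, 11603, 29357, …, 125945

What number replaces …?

Using the first 7 terms:
-6  90  738  2874  7914  17754
96  648  2136  5040  9840
552  1488  2904  4800
936  1416  1896
480  480
Constant fifth difference = 480.
Extend forward: 1896 + 480 = 2376;  4800 + 2376 = 7176;  9840 + 7176 = 17016;  17754 + 17016 = 34770;  29357 + 34770 = 64127

64127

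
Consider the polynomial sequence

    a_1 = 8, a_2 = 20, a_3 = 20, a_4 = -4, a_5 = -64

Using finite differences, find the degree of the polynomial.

First differences: 12, 0, -24, -60
Second differences: -12, -24, -36
Third differences: -12, -12
The third differences are constant, so the polynomial has degree 3.

3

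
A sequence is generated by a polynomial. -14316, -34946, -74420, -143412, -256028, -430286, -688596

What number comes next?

-20630, -39474, -68992, -112616, -174258, -258310
-18844, -29518, -43624, -61642, -84052
-10674, -14106, -18018, -22410
-3432, -3912, -4392
-480, -480
Fifth differences constant at -480.
-4392 − 480 = -4872;  -22410 − 4872 = -27282;  -84052 − 27282 = -111334;  -258310 − 111334 = -369644;  -688596 − 369644 = -1058240

-1058240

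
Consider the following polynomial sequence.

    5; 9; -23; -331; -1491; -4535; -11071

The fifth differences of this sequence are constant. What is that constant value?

D1: 4, -32, -308, -1160, -3044, -6536
D2: -36, -276, -852, -1884, -3492
D3: -240, -576, -1032, -1608
D4: -336, -456, -576
D5: -120, -120

-120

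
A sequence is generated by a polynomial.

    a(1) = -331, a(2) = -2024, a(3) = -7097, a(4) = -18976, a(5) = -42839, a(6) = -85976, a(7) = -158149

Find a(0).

16

Δ: -1693, -5073, -11879, -23863, -43137, -72173
Δ²: -3380, -6806, -11984, -19274, -29036
Δ³: -3426, -5178, -7290, -9762
Δ⁴: -1752, -2112, -2472
Δ⁵: -360, -360
The fifth differences are constant at -360.
Work back: -1752 + 360 = -1392;  -3426 + 1392 = -2034;  -3380 + 2034 = -1346;  -1693 + 1346 = -347;  -331 + 347 = 16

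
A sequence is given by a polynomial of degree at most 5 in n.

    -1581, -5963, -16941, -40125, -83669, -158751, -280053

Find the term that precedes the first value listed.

-249

-4382, -10978, -23184, -43544, -75082, -121302
-6596, -12206, -20360, -31538, -46220
-5610, -8154, -11178, -14682
-2544, -3024, -3504
-480, -480
The fifth differences are constant at -480.
Work back: -2544 + 480 = -2064;  -5610 + 2064 = -3546;  -6596 + 3546 = -3050;  -4382 + 3050 = -1332;  -1581 + 1332 = -249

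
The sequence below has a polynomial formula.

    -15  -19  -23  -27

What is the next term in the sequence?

-31

D1: -4, -4, -4
The first differences are constant (-4).
-27 − 4 = -31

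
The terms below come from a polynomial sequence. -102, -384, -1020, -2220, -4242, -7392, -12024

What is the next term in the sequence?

-18540

Δ: -282, -636, -1200, -2022, -3150, -4632
Δ²: -354, -564, -822, -1128, -1482
Δ³: -210, -258, -306, -354
Δ⁴: -48, -48, -48
Fourth differences constant at -48.
-354 − 48 = -402;  -1482 − 402 = -1884;  -4632 − 1884 = -6516;  -12024 − 6516 = -18540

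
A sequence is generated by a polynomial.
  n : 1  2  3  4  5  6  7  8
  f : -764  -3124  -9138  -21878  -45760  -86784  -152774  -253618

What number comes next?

-401508

D1: -2360, -6014, -12740, -23882, -41024, -65990, -100844
D2: -3654, -6726, -11142, -17142, -24966, -34854
D3: -3072, -4416, -6000, -7824, -9888
D4: -1344, -1584, -1824, -2064
D5: -240, -240, -240
Fifth differences constant at -240.
-2064 − 240 = -2304;  -9888 − 2304 = -12192;  -34854 − 12192 = -47046;  -100844 − 47046 = -147890;  -253618 − 147890 = -401508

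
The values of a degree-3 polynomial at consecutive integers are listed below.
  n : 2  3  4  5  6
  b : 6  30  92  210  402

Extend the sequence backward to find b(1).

2

Δ: 24, 62, 118, 192
Δ²: 38, 56, 74
Δ³: 18, 18
The third differences are constant at 18.
Work back: 38 − 18 = 20;  24 − 20 = 4;  6 − 4 = 2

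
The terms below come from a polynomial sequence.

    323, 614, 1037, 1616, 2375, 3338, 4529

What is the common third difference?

24

First differences: 291, 423, 579, 759, 963, 1191
Second differences: 132, 156, 180, 204, 228
Third differences: 24, 24, 24, 24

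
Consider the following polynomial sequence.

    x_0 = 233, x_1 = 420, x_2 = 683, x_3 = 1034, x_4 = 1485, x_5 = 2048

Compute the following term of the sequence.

2735

First differences: 187  263  351  451  563
Second differences: 76  88  100  112
Third differences: 12  12  12
Third differences constant at 12.
112 + 12 = 124;  563 + 124 = 687;  2048 + 687 = 2735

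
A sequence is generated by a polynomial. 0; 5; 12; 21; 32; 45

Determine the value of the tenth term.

5  7  9  11  13
2  2  2  2
Second differences constant at 2.
13 + 2 = 15;  45 + 15 = 60
15 + 2 = 17;  60 + 17 = 77
17 + 2 = 19;  77 + 19 = 96
19 + 2 = 21;  96 + 21 = 117

117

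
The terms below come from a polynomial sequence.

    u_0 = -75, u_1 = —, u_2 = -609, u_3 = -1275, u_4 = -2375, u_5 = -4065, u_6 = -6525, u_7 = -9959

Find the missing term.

-245

Using the last 6 terms:
-666, -1100, -1690, -2460, -3434
-434, -590, -770, -974
-156, -180, -204
-24, -24
Constant fourth difference = -24.
Extend backward: -156 + 24 = -132;  -434 + 132 = -302;  -666 + 302 = -364;  -609 + 364 = -245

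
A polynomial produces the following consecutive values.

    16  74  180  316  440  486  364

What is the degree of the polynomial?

4

First differences: 58, 106, 136, 124, 46, -122
Second differences: 48, 30, -12, -78, -168
Third differences: -18, -42, -66, -90
Fourth differences: -24, -24, -24
The fourth differences are constant, so the polynomial has degree 4.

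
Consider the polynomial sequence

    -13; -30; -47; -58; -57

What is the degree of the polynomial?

D1: -17, -17, -11, 1
D2: 0, 6, 12
D3: 6, 6
The third differences are constant, so the polynomial has degree 3.

3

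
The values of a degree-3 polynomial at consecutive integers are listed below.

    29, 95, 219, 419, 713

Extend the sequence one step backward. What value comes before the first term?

3

66  124  200  294
58  76  94
18  18
The third differences are constant at 18.
Work back: 58 − 18 = 40;  66 − 40 = 26;  29 − 26 = 3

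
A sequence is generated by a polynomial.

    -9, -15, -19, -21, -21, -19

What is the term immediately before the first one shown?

-1

First differences: -6  -4  -2  0  2
Second differences: 2  2  2  2
The second differences are constant at 2.
Work back: -6 − 2 = -8;  -9 + 8 = -1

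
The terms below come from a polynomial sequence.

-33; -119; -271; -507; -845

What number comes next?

-1303

D1: -86, -152, -236, -338
D2: -66, -84, -102
D3: -18, -18
Constant third difference = -18, so extend:
-102 − 18 = -120;  -338 − 120 = -458;  -845 − 458 = -1303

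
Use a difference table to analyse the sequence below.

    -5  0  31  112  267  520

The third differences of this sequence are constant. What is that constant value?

D1: 5, 31, 81, 155, 253
D2: 26, 50, 74, 98
D3: 24, 24, 24

24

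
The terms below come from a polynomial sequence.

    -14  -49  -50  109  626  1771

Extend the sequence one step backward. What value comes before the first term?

1

D1: -35  -1  159  517  1145
D2: 34  160  358  628
D3: 126  198  270
D4: 72  72
The fourth differences are constant at 72.
Work back: 126 − 72 = 54;  34 − 54 = -20;  -35 + 20 = -15;  -14 + 15 = 1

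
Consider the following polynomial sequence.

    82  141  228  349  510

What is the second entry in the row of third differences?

Δ: 59, 87, 121, 161
Δ²: 28, 34, 40
Δ³: 6, 6

6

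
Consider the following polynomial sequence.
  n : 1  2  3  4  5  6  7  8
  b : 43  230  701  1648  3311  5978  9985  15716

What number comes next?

D1: 187 , 471 , 947 , 1663 , 2667 , 4007 , 5731
D2: 284 , 476 , 716 , 1004 , 1340 , 1724
D3: 192 , 240 , 288 , 336 , 384
D4: 48 , 48 , 48 , 48
The fourth differences are constant (48).
384 + 48 = 432;  1724 + 432 = 2156;  5731 + 2156 = 7887;  15716 + 7887 = 23603

23603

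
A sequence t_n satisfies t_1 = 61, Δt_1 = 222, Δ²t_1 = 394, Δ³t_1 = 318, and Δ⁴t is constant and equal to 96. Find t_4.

2227

Build the table forward from the leading diagonal:
D4: 96  96  96  96
D3: 318  414  510  606
D2: 394  712  1126  1636
D1: 222  616  1328  2454
t: 61  283  899  2227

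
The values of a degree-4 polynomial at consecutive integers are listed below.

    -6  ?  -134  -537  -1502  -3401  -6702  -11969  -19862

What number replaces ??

-17

Using the last 7 terms:
-403  -965  -1899  -3301  -5267  -7893
-562  -934  -1402  -1966  -2626
-372  -468  -564  -660
-96  -96  -96
Constant fourth difference = -96.
Extend backward: -372 + 96 = -276;  -562 + 276 = -286;  -403 + 286 = -117;  -134 + 117 = -17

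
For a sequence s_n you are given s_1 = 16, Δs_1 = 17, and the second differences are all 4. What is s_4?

79

Build the table forward from the leading diagonal:
D2: 4, 4, 4, 4
D1: 17, 21, 25, 29
s: 16, 33, 54, 79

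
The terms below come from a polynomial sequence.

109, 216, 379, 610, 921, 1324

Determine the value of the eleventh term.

First differences: 107  163  231  311  403
Second differences: 56  68  80  92
Third differences: 12  12  12
Constant third difference = 12, so extend:
92 + 12 = 104;  403 + 104 = 507;  1324 + 507 = 1831
104 + 12 = 116;  507 + 116 = 623;  1831 + 623 = 2454
116 + 12 = 128;  623 + 128 = 751;  2454 + 751 = 3205
128 + 12 = 140;  751 + 140 = 891;  3205 + 891 = 4096
140 + 12 = 152;  891 + 152 = 1043;  4096 + 1043 = 5139

5139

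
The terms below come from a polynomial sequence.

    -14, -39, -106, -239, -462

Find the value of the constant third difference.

Δ: -25, -67, -133, -223
Δ²: -42, -66, -90
Δ³: -24, -24

-24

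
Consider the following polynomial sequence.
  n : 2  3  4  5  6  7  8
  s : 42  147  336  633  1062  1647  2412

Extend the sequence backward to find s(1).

-3

Δ: 105, 189, 297, 429, 585, 765
Δ²: 84, 108, 132, 156, 180
Δ³: 24, 24, 24, 24
The third differences are constant at 24.
Work back: 84 − 24 = 60;  105 − 60 = 45;  42 − 45 = -3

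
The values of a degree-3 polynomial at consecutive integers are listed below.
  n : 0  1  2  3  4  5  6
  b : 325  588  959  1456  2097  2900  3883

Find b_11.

12128

D1: 263  371  497  641  803  983
D2: 108  126  144  162  180
D3: 18  18  18  18
Third differences constant at 18.
180 + 18 = 198;  983 + 198 = 1181;  3883 + 1181 = 5064
198 + 18 = 216;  1181 + 216 = 1397;  5064 + 1397 = 6461
216 + 18 = 234;  1397 + 234 = 1631;  6461 + 1631 = 8092
234 + 18 = 252;  1631 + 252 = 1883;  8092 + 1883 = 9975
252 + 18 = 270;  1883 + 270 = 2153;  9975 + 2153 = 12128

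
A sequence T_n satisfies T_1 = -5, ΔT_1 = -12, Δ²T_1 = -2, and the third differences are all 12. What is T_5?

Build the table forward from the leading diagonal:
Δ³: 12, 12, 12, 12, 12
Δ²: -2, 10, 22, 34, 46
Δ: -12, -14, -4, 18, 52
T: -5, -17, -31, -35, -17

-17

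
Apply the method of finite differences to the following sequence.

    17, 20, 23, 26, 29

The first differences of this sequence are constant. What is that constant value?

D1: 3, 3, 3, 3

3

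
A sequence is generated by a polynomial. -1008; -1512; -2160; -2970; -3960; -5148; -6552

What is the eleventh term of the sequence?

-14688

D1: -504, -648, -810, -990, -1188, -1404
D2: -144, -162, -180, -198, -216
D3: -18, -18, -18, -18
The third differences are constant (-18).
-216 − 18 = -234;  -1404 − 234 = -1638;  -6552 − 1638 = -8190
-234 − 18 = -252;  -1638 − 252 = -1890;  -8190 − 1890 = -10080
-252 − 18 = -270;  -1890 − 270 = -2160;  -10080 − 2160 = -12240
-270 − 18 = -288;  -2160 − 288 = -2448;  -12240 − 2448 = -14688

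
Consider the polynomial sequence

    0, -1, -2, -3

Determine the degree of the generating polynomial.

First differences: -1, -1, -1
The first differences are constant, so the polynomial has degree 1.

1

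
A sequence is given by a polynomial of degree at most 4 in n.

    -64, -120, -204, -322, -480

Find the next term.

-684

Δ: -56, -84, -118, -158
Δ²: -28, -34, -40
Δ³: -6, -6
The third differences are constant (-6).
-40 − 6 = -46;  -158 − 46 = -204;  -480 − 204 = -684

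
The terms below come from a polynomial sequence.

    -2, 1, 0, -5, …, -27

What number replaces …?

Using the first 4 terms:
First differences: 3  -1  -5
Second differences: -4  -4
Constant second difference = -4.
Extend forward: -5 − 4 = -9;  -5 − 9 = -14

-14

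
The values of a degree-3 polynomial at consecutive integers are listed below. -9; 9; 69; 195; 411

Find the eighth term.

Δ: 18, 60, 126, 216
Δ²: 42, 66, 90
Δ³: 24, 24
Constant third difference = 24, so extend:
90 + 24 = 114;  216 + 114 = 330;  411 + 330 = 741
114 + 24 = 138;  330 + 138 = 468;  741 + 468 = 1209
138 + 24 = 162;  468 + 162 = 630;  1209 + 630 = 1839

1839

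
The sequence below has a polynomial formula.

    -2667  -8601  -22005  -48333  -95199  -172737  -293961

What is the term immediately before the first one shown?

-549

Δ: -5934, -13404, -26328, -46866, -77538, -121224
Δ²: -7470, -12924, -20538, -30672, -43686
Δ³: -5454, -7614, -10134, -13014
Δ⁴: -2160, -2520, -2880
Δ⁵: -360, -360
The fifth differences are constant at -360.
Work back: -2160 + 360 = -1800;  -5454 + 1800 = -3654;  -7470 + 3654 = -3816;  -5934 + 3816 = -2118;  -2667 + 2118 = -549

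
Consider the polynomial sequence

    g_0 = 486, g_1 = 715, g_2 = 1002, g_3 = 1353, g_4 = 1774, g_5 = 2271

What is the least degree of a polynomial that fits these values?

229, 287, 351, 421, 497
58, 64, 70, 76
6, 6, 6
The third differences are constant, so the polynomial has degree 3.

3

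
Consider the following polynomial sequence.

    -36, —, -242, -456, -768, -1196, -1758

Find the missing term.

-108

Using the last 5 terms:
Δ: -214  -312  -428  -562
Δ²: -98  -116  -134
Δ³: -18  -18
Constant third difference = -18.
Extend backward: -98 + 18 = -80;  -214 + 80 = -134;  -242 + 134 = -108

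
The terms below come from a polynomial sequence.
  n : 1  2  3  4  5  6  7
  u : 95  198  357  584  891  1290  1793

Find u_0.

First differences: 103, 159, 227, 307, 399, 503
Second differences: 56, 68, 80, 92, 104
Third differences: 12, 12, 12, 12
The third differences are constant at 12.
Work back: 56 − 12 = 44;  103 − 44 = 59;  95 − 59 = 36

36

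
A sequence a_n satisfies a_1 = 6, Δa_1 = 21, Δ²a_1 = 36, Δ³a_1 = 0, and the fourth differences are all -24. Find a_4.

177

Build the table forward from the leading diagonal:
D4: -24  -24  -24  -24
D3: 0  -24  -48  -72
D2: 36  36  12  -36
D1: 21  57  93  105
a: 6  27  84  177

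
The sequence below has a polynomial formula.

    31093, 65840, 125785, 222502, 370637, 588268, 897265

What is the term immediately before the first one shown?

12682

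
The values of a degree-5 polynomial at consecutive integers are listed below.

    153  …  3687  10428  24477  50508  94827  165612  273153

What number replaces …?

Using the last 7 terms:
First differences: 6741, 14049, 26031, 44319, 70785, 107541
Second differences: 7308, 11982, 18288, 26466, 36756
Third differences: 4674, 6306, 8178, 10290
Fourth differences: 1632, 1872, 2112
Fifth differences: 240, 240
Constant fifth difference = 240.
Extend backward: 1632 − 240 = 1392;  4674 − 1392 = 3282;  7308 − 3282 = 4026;  6741 − 4026 = 2715;  3687 − 2715 = 972

972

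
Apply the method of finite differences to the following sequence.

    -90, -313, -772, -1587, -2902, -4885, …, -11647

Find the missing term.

Using the first 6 terms:
D1: -223  -459  -815  -1315  -1983
D2: -236  -356  -500  -668
D3: -120  -144  -168
D4: -24  -24
Constant fourth difference = -24.
Extend forward: -168 − 24 = -192;  -668 − 192 = -860;  -1983 − 860 = -2843;  -4885 − 2843 = -7728

-7728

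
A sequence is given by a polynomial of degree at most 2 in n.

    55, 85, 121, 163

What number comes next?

First differences: 30, 36, 42
Second differences: 6, 6
Constant second difference = 6, so extend:
42 + 6 = 48;  163 + 48 = 211

211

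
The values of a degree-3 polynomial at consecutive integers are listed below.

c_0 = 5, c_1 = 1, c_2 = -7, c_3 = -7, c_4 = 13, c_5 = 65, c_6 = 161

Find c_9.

D1: -4, -8, 0, 20, 52, 96
D2: -4, 8, 20, 32, 44
D3: 12, 12, 12, 12
Third differences constant at 12.
44 + 12 = 56;  96 + 56 = 152;  161 + 152 = 313
56 + 12 = 68;  152 + 68 = 220;  313 + 220 = 533
68 + 12 = 80;  220 + 80 = 300;  533 + 300 = 833

833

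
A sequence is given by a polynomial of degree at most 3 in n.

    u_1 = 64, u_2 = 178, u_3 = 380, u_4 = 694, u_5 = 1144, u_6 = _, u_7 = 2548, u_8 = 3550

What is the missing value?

Using the first 5 terms:
Δ: 114  202  314  450
Δ²: 88  112  136
Δ³: 24  24
Constant third difference = 24.
Extend forward: 136 + 24 = 160;  450 + 160 = 610;  1144 + 610 = 1754

1754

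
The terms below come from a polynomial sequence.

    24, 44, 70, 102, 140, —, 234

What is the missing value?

Using the first 5 terms:
Δ: 20, 26, 32, 38
Δ²: 6, 6, 6
Constant second difference = 6.
Extend forward: 38 + 6 = 44;  140 + 44 = 184

184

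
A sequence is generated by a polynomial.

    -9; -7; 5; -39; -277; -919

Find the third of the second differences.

-194

First differences: 2, 12, -44, -238, -642
Second differences: 10, -56, -194, -404
Third differences: -66, -138, -210
Fourth differences: -72, -72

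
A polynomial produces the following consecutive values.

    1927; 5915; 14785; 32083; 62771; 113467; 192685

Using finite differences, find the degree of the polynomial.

5

3988, 8870, 17298, 30688, 50696, 79218
4882, 8428, 13390, 20008, 28522
3546, 4962, 6618, 8514
1416, 1656, 1896
240, 240
The fifth differences are constant, so the polynomial has degree 5.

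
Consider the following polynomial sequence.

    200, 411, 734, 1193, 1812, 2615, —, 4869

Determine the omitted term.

Using the first 6 terms:
First differences: 211  323  459  619  803
Second differences: 112  136  160  184
Third differences: 24  24  24
Constant third difference = 24.
Extend forward: 184 + 24 = 208;  803 + 208 = 1011;  2615 + 1011 = 3626

3626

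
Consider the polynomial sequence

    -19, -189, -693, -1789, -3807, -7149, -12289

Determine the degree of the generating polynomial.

First differences: -170, -504, -1096, -2018, -3342, -5140
Second differences: -334, -592, -922, -1324, -1798
Third differences: -258, -330, -402, -474
Fourth differences: -72, -72, -72
The fourth differences are constant, so the polynomial has degree 4.

4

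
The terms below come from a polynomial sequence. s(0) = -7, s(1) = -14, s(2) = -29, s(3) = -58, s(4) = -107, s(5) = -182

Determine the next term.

First differences: -7, -15, -29, -49, -75
Second differences: -8, -14, -20, -26
Third differences: -6, -6, -6
Third differences constant at -6.
-26 − 6 = -32;  -75 − 32 = -107;  -182 − 107 = -289

-289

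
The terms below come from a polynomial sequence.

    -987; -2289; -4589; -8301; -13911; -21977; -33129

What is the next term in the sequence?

-48069

-1302, -2300, -3712, -5610, -8066, -11152
-998, -1412, -1898, -2456, -3086
-414, -486, -558, -630
-72, -72, -72
Fourth differences constant at -72.
-630 − 72 = -702;  -3086 − 702 = -3788;  -11152 − 3788 = -14940;  -33129 − 14940 = -48069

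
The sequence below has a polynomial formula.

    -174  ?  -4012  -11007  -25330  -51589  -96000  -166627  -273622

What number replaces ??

-1105

Using the last 7 terms:
First differences: -6995, -14323, -26259, -44411, -70627, -106995
Second differences: -7328, -11936, -18152, -26216, -36368
Third differences: -4608, -6216, -8064, -10152
Fourth differences: -1608, -1848, -2088
Fifth differences: -240, -240
Constant fifth difference = -240.
Extend backward: -1608 + 240 = -1368;  -4608 + 1368 = -3240;  -7328 + 3240 = -4088;  -6995 + 4088 = -2907;  -4012 + 2907 = -1105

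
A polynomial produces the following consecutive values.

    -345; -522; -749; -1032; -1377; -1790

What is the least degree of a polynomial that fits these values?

-177, -227, -283, -345, -413
-50, -56, -62, -68
-6, -6, -6
The third differences are constant, so the polynomial has degree 3.

3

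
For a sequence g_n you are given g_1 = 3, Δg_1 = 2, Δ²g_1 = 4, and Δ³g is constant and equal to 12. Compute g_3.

Build the table forward from the leading diagonal:
Δ³: 12  12  12
Δ²: 4  16  28
Δ: 2  6  22
g: 3  5  11

11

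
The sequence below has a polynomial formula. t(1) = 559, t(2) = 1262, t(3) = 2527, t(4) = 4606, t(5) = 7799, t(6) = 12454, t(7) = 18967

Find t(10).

54334

First differences: 703, 1265, 2079, 3193, 4655, 6513
Second differences: 562, 814, 1114, 1462, 1858
Third differences: 252, 300, 348, 396
Fourth differences: 48, 48, 48
Constant fourth difference = 48, so extend:
396 + 48 = 444;  1858 + 444 = 2302;  6513 + 2302 = 8815;  18967 + 8815 = 27782
444 + 48 = 492;  2302 + 492 = 2794;  8815 + 2794 = 11609;  27782 + 11609 = 39391
492 + 48 = 540;  2794 + 540 = 3334;  11609 + 3334 = 14943;  39391 + 14943 = 54334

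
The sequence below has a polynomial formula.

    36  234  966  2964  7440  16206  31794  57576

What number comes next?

97884

First differences: 198, 732, 1998, 4476, 8766, 15588, 25782
Second differences: 534, 1266, 2478, 4290, 6822, 10194
Third differences: 732, 1212, 1812, 2532, 3372
Fourth differences: 480, 600, 720, 840
Fifth differences: 120, 120, 120
Constant fifth difference = 120, so extend:
840 + 120 = 960;  3372 + 960 = 4332;  10194 + 4332 = 14526;  25782 + 14526 = 40308;  57576 + 40308 = 97884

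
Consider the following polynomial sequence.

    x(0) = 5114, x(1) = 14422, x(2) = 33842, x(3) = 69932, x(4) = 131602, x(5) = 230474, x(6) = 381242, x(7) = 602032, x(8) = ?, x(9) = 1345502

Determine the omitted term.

Using the first 8 terms:
First differences: 9308  19420  36090  61670  98872  150768  220790
Second differences: 10112  16670  25580  37202  51896  70022
Third differences: 6558  8910  11622  14694  18126
Fourth differences: 2352  2712  3072  3432
Fifth differences: 360  360  360
Constant fifth difference = 360.
Extend forward: 3432 + 360 = 3792;  18126 + 3792 = 21918;  70022 + 21918 = 91940;  220790 + 91940 = 312730;  602032 + 312730 = 914762

914762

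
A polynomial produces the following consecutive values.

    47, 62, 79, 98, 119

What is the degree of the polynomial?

2

First differences: 15, 17, 19, 21
Second differences: 2, 2, 2
The second differences are constant, so the polynomial has degree 2.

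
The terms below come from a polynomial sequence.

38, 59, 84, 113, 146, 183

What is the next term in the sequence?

First differences: 21  25  29  33  37
Second differences: 4  4  4  4
Second differences constant at 4.
37 + 4 = 41;  183 + 41 = 224

224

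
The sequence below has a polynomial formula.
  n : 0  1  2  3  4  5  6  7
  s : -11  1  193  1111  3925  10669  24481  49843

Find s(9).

161305

First differences: 12, 192, 918, 2814, 6744, 13812, 25362
Second differences: 180, 726, 1896, 3930, 7068, 11550
Third differences: 546, 1170, 2034, 3138, 4482
Fourth differences: 624, 864, 1104, 1344
Fifth differences: 240, 240, 240
The fifth differences are constant (240).
1344 + 240 = 1584;  4482 + 1584 = 6066;  11550 + 6066 = 17616;  25362 + 17616 = 42978;  49843 + 42978 = 92821
1584 + 240 = 1824;  6066 + 1824 = 7890;  17616 + 7890 = 25506;  42978 + 25506 = 68484;  92821 + 68484 = 161305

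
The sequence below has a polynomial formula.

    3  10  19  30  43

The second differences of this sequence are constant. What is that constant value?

First differences: 7, 9, 11, 13
Second differences: 2, 2, 2

2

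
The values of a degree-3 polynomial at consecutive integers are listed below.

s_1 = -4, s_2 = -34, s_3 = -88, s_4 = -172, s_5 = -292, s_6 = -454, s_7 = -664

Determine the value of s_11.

-2104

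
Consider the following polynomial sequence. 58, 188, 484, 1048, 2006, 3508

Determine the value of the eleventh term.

130, 296, 564, 958, 1502
166, 268, 394, 544
102, 126, 150
24, 24
Fourth differences constant at 24.
150 + 24 = 174;  544 + 174 = 718;  1502 + 718 = 2220;  3508 + 2220 = 5728
174 + 24 = 198;  718 + 198 = 916;  2220 + 916 = 3136;  5728 + 3136 = 8864
198 + 24 = 222;  916 + 222 = 1138;  3136 + 1138 = 4274;  8864 + 4274 = 13138
222 + 24 = 246;  1138 + 246 = 1384;  4274 + 1384 = 5658;  13138 + 5658 = 18796
246 + 24 = 270;  1384 + 270 = 1654;  5658 + 1654 = 7312;  18796 + 7312 = 26108

26108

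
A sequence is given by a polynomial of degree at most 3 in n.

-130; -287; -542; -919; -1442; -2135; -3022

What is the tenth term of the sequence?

-7087

D1: -157 , -255 , -377 , -523 , -693 , -887
D2: -98 , -122 , -146 , -170 , -194
D3: -24 , -24 , -24 , -24
Constant third difference = -24, so extend:
-194 − 24 = -218;  -887 − 218 = -1105;  -3022 − 1105 = -4127
-218 − 24 = -242;  -1105 − 242 = -1347;  -4127 − 1347 = -5474
-242 − 24 = -266;  -1347 − 266 = -1613;  -5474 − 1613 = -7087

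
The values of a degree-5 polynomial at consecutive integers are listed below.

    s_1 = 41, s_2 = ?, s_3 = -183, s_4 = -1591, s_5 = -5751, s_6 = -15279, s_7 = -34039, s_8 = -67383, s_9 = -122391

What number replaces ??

81

Using the last 7 terms:
D1: -1408  -4160  -9528  -18760  -33344  -55008
D2: -2752  -5368  -9232  -14584  -21664
D3: -2616  -3864  -5352  -7080
D4: -1248  -1488  -1728
D5: -240  -240
Constant fifth difference = -240.
Extend backward: -1248 + 240 = -1008;  -2616 + 1008 = -1608;  -2752 + 1608 = -1144;  -1408 + 1144 = -264;  -183 + 264 = 81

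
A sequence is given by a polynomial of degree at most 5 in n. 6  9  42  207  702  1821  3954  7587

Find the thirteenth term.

71982

3  33  165  495  1119  2133  3633
30  132  330  624  1014  1500
102  198  294  390  486
96  96  96  96
Constant fourth difference = 96, so extend:
486 + 96 = 582;  1500 + 582 = 2082;  3633 + 2082 = 5715;  7587 + 5715 = 13302
582 + 96 = 678;  2082 + 678 = 2760;  5715 + 2760 = 8475;  13302 + 8475 = 21777
678 + 96 = 774;  2760 + 774 = 3534;  8475 + 3534 = 12009;  21777 + 12009 = 33786
774 + 96 = 870;  3534 + 870 = 4404;  12009 + 4404 = 16413;  33786 + 16413 = 50199
870 + 96 = 966;  4404 + 966 = 5370;  16413 + 5370 = 21783;  50199 + 21783 = 71982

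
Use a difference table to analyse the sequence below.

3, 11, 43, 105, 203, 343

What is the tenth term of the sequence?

D1: 8  32  62  98  140
D2: 24  30  36  42
D3: 6  6  6
The third differences are constant (6).
42 + 6 = 48;  140 + 48 = 188;  343 + 188 = 531
48 + 6 = 54;  188 + 54 = 242;  531 + 242 = 773
54 + 6 = 60;  242 + 60 = 302;  773 + 302 = 1075
60 + 6 = 66;  302 + 66 = 368;  1075 + 368 = 1443

1443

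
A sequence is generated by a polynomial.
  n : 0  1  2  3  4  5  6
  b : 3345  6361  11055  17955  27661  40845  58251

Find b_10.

187495

First differences: 3016, 4694, 6900, 9706, 13184, 17406
Second differences: 1678, 2206, 2806, 3478, 4222
Third differences: 528, 600, 672, 744
Fourth differences: 72, 72, 72
Fourth differences constant at 72.
744 + 72 = 816;  4222 + 816 = 5038;  17406 + 5038 = 22444;  58251 + 22444 = 80695
816 + 72 = 888;  5038 + 888 = 5926;  22444 + 5926 = 28370;  80695 + 28370 = 109065
888 + 72 = 960;  5926 + 960 = 6886;  28370 + 6886 = 35256;  109065 + 35256 = 144321
960 + 72 = 1032;  6886 + 1032 = 7918;  35256 + 7918 = 43174;  144321 + 43174 = 187495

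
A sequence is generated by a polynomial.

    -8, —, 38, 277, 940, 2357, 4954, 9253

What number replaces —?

-11

Using the last 6 terms:
Δ: 239, 663, 1417, 2597, 4299
Δ²: 424, 754, 1180, 1702
Δ³: 330, 426, 522
Δ⁴: 96, 96
Constant fourth difference = 96.
Extend backward: 330 − 96 = 234;  424 − 234 = 190;  239 − 190 = 49;  38 − 49 = -11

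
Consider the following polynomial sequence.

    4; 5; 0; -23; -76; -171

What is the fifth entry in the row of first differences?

-95

D1: 1, -5, -23, -53, -95
D2: -6, -18, -30, -42
D3: -12, -12, -12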